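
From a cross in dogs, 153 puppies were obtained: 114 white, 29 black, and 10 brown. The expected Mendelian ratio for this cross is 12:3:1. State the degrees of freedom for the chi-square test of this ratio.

A goodness-of-fit test with 3 phenotype classes has df = 3 − 1 = 2.

2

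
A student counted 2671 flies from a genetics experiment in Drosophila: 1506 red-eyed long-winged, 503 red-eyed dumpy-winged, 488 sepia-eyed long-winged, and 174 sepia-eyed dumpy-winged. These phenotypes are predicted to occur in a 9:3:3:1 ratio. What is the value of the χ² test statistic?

0.645

The 9:3:3:1 ratio has 16 parts, so with N = 2671 the expected counts are:
  red-eyed long-winged: 2671 × 9/16 = 1502.4375
  red-eyed dumpy-winged: 2671 × 3/16 = 500.8125
  sepia-eyed long-winged: 2671 × 3/16 = 500.8125
  sepia-eyed dumpy-winged: 2671 × 1/16 = 166.9375
χ² = Σ (O − E)² / E
  red-eyed long-winged: (1506 − 1502.4375)² / 1502.4375 = 0.0084
  red-eyed dumpy-winged: (503 − 500.8125)² / 500.8125 = 0.0096
  sepia-eyed long-winged: (488 − 500.8125)² / 500.8125 = 0.3278
  sepia-eyed dumpy-winged: (174 − 166.9375)² / 166.9375 = 0.2988
χ² = 0.0084 + 0.0096 + 0.3278 + 0.2988 = 0.6446 ≈ 0.645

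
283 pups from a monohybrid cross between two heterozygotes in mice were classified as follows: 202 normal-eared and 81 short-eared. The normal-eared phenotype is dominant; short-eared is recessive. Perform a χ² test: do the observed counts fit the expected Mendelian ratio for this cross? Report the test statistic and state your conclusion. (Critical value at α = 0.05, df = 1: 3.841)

For a monohybrid cross between heterozygotes with complete dominance, the expected phenotypic ratio is 3:1.
Total ratio parts = 4. Expected numbers out of 283:
  normal-eared: 283 × 3/4 = 212.25
  short-eared: 283 × 1/4 = 70.75
χ² = Σ (O − E)² / E
  normal-eared: (202 − 212.25)² / 212.25 = 0.4950
  short-eared: (81 − 70.75)² / 70.75 = 1.4850
χ² = 0.4950 + 1.4850 = 1.980
Degrees of freedom = 2 − 1 = 1; critical value at α = 0.05 is 3.841.
Since 1.980 < 3.841, we fail to reject the null hypothesis — the data are consistent with the 3:1 ratio.

1.980; consistent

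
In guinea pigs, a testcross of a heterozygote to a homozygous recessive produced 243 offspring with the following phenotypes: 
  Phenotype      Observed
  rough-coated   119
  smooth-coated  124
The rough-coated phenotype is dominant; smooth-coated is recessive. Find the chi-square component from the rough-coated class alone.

A testcross of a heterozygote (Aa × aa) gives a 1:1 phenotypic ratio.
Total ratio parts = 2. Expected numbers out of 243:
  rough-coated: 243 × 1/2 = 121.5
  smooth-coated: 243 × 1/2 = 121.5
Contribution of rough-coated: (119 − 121.5)² / 121.5 = 0.0514

0.051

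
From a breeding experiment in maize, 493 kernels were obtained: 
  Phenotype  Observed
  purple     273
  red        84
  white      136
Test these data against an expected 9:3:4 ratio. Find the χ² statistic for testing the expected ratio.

2.156

Under the 9:3:4 hypothesis (Σ ratio = 16, N = 493):
  purple: 493 × 9/16 = 277.3125
  red: 493 × 3/16 = 92.4375
  white: 493 × 4/16 = 123.25
χ² = Σ (O − E)² / E
  purple: (273 − 277.3125)² / 277.3125 = 0.0671
  red: (84 − 92.4375)² / 92.4375 = 0.7702
  white: (136 − 123.25)² / 123.25 = 1.3190
χ² = 0.0671 + 0.7702 + 1.3190 = 2.1563 ≈ 2.156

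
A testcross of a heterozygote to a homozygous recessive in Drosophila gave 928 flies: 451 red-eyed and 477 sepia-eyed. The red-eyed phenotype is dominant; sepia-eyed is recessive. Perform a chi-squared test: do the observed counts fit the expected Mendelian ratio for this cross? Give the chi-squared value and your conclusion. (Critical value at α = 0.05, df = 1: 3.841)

A testcross of a heterozygote (Aa × aa) gives a 1:1 phenotypic ratio.
Under the 1:1 hypothesis (Σ ratio = 2, N = 928):
  red-eyed: 928 × 1/2 = 464
  sepia-eyed: 928 × 1/2 = 464
χ² = Σ (O − E)² / E
  red-eyed: (451 − 464)² / 464 = 0.3642
  sepia-eyed: (477 − 464)² / 464 = 0.3642
χ² = 0.3642 + 0.3642 = 0.7284 ≈ 0.728
Degrees of freedom = 2 − 1 = 1; critical value at α = 0.05 is 3.841.
Since 0.728 < 3.841, we fail to reject the null hypothesis — the data are consistent with the 1:1 ratio.

0.728; consistent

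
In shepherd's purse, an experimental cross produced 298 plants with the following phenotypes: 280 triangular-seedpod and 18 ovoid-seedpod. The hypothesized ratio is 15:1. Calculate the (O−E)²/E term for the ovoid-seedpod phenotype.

Under the 15:1 hypothesis (Σ ratio = 16, N = 298):
  triangular-seedpod: 298 × 15/16 = 279.375
  ovoid-seedpod: 298 × 1/16 = 18.625
Contribution of ovoid-seedpod: (18 − 18.625)² / 18.625 = 0.0210

0.021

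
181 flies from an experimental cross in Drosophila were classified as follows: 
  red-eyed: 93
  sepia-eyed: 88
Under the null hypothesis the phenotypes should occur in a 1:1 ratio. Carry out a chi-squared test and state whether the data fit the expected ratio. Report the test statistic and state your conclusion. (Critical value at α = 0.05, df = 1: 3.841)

0.138; consistent

The 1:1 ratio has 2 parts, so with N = 181 the expected counts are:
  red-eyed: 181 × 1/2 = 90.5
  sepia-eyed: 181 × 1/2 = 90.5
χ² = Σ (O − E)² / E
  red-eyed: (93 − 90.5)² / 90.5 = 0.0691
  sepia-eyed: (88 − 90.5)² / 90.5 = 0.0691
χ² = 0.0691 + 0.0691 = 0.1382 ≈ 0.138
Degrees of freedom = 2 − 1 = 1; critical value at α = 0.05 is 3.841.
Since 0.138 < 3.841, we fail to reject the null hypothesis — the data are consistent with the 1:1 ratio.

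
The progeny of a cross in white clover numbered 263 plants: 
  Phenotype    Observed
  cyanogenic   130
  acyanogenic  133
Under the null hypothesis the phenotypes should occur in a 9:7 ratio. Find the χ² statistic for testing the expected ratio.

4.971

The 9:7 ratio has 16 parts, so with N = 263 the expected counts are:
  cyanogenic: 263 × 9/16 = 147.9375
  acyanogenic: 263 × 7/16 = 115.0625
χ² = Σ (O − E)² / E
  cyanogenic: (130 − 147.9375)² / 147.9375 = 2.1749
  acyanogenic: (133 − 115.0625)² / 115.0625 = 2.7963
χ² = 2.1749 + 2.7963 = 4.9712 ≈ 4.971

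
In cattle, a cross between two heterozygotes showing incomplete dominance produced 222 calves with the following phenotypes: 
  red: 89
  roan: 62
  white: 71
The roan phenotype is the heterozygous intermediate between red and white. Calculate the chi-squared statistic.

With incomplete dominance, a heterozygote × heterozygote cross gives a 1:2:1 phenotypic ratio.
Under the 1:2:1 hypothesis (Σ ratio = 4, N = 222):
  red: 222 × 1/4 = 55.5
  roan: 222 × 2/4 = 111
  white: 222 × 1/4 = 55.5
χ² = Σ (O − E)² / E
  red: (89 − 55.5)² / 55.5 = 20.2207
  roan: (62 − 111)² / 111 = 21.6306
  white: (71 − 55.5)² / 55.5 = 4.3288
χ² = 20.2207 + 21.6306 + 4.3288 = 46.1801 ≈ 46.180

46.180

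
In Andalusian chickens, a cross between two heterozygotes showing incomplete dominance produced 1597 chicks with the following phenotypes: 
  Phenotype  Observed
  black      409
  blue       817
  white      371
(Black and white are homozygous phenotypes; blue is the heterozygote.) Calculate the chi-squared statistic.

2.666

With incomplete dominance, a heterozygote × heterozygote cross gives a 1:2:1 phenotypic ratio.
Expected counts for N = 1597 under a 1:2:1 ratio (total parts = 4):
  black: 1597 × 1/4 = 399.25
  blue: 1597 × 2/4 = 798.5
  white: 1597 × 1/4 = 399.25
χ² = Σ (O − E)² / E
  black: (409 − 399.25)² / 399.25 = 0.2381
  blue: (817 − 798.5)² / 798.5 = 0.4286
  white: (371 − 399.25)² / 399.25 = 1.9989
χ² = 0.2381 + 0.4286 + 1.9989 = 2.6656 ≈ 2.666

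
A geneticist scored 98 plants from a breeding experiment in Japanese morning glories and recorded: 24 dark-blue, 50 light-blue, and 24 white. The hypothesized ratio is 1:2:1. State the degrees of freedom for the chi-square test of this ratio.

A goodness-of-fit test with 3 phenotype classes has df = 3 − 1 = 2.

2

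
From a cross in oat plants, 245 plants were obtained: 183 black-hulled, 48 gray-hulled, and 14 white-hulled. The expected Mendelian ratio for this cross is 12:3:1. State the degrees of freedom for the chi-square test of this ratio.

A goodness-of-fit test with 3 phenotype classes has df = 3 − 1 = 2.

2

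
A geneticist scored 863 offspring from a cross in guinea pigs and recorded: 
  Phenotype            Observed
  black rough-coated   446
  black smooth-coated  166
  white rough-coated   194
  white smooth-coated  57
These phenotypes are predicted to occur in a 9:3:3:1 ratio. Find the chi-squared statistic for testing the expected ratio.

Under the 9:3:3:1 hypothesis (Σ ratio = 16, N = 863):
  black rough-coated: 863 × 9/16 = 485.4375
  black smooth-coated: 863 × 3/16 = 161.8125
  white rough-coated: 863 × 3/16 = 161.8125
  white smooth-coated: 863 × 1/16 = 53.9375
χ² = Σ (O − E)² / E
  black rough-coated: (446 − 485.4375)² / 485.4375 = 3.2039
  black smooth-coated: (166 − 161.8125)² / 161.8125 = 0.1084
  white rough-coated: (194 − 161.8125)² / 161.8125 = 6.4027
  white smooth-coated: (57 − 53.9375)² / 53.9375 = 0.1739
χ² = 3.2039 + 0.1084 + 6.4027 + 0.1739 = 9.8889 ≈ 9.889

9.889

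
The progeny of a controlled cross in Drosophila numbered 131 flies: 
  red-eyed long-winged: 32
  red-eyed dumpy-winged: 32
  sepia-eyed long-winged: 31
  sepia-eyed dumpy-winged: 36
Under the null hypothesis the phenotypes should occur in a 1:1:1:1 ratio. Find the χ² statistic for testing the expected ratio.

The 1:1:1:1 ratio has 4 parts, so with N = 131 the expected counts are:
  red-eyed long-winged: 131 × 1/4 = 32.75
  red-eyed dumpy-winged: 131 × 1/4 = 32.75
  sepia-eyed long-winged: 131 × 1/4 = 32.75
  sepia-eyed dumpy-winged: 131 × 1/4 = 32.75
χ² = Σ (O − E)² / E
  red-eyed long-winged: (32 − 32.75)² / 32.75 = 0.0172
  red-eyed dumpy-winged: (32 − 32.75)² / 32.75 = 0.0172
  sepia-eyed long-winged: (31 − 32.75)² / 32.75 = 0.0935
  sepia-eyed dumpy-winged: (36 − 32.75)² / 32.75 = 0.3225
χ² = 0.0172 + 0.0172 + 0.0935 + 0.3225 = 0.4504 ≈ 0.450

0.450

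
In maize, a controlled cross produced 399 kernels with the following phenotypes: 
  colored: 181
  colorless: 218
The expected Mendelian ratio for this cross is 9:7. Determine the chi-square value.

19.216

Total ratio parts = 16. Expected numbers out of 399:
  colored: 399 × 9/16 = 224.4375
  colorless: 399 × 7/16 = 174.5625
χ² = Σ (O − E)² / E
  colored: (181 − 224.4375)² / 224.4375 = 8.4069
  colorless: (218 − 174.5625)² / 174.5625 = 10.8088
χ² = 8.4069 + 10.8088 = 19.2157 ≈ 19.216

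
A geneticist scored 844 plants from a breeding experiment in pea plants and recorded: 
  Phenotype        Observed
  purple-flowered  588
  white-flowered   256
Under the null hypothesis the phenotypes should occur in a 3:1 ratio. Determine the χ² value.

12.796

Under the 3:1 hypothesis (Σ ratio = 4, N = 844):
  purple-flowered: 844 × 3/4 = 633
  white-flowered: 844 × 1/4 = 211
χ² = Σ (O − E)² / E
  purple-flowered: (588 − 633)² / 633 = 3.1991
  white-flowered: (256 − 211)² / 211 = 9.5972
χ² = 3.1991 + 9.5972 = 12.7963 ≈ 12.796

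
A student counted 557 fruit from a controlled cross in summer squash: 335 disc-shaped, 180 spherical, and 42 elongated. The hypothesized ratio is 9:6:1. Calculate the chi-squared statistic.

6.977

The 9:6:1 ratio has 16 parts, so with N = 557 the expected counts are:
  disc-shaped: 557 × 9/16 = 313.3125
  spherical: 557 × 6/16 = 208.875
  elongated: 557 × 1/16 = 34.8125
χ² = Σ (O − E)² / E
  disc-shaped: (335 − 313.3125)² / 313.3125 = 1.5012
  spherical: (180 − 208.875)² / 208.875 = 3.9917
  elongated: (42 − 34.8125)² / 34.8125 = 1.4840
χ² = 1.5012 + 3.9917 + 1.4840 = 6.9769 ≈ 6.977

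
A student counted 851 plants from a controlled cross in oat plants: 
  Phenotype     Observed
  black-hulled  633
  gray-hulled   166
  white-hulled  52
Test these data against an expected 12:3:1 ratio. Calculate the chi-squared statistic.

Expected counts for N = 851 under a 12:3:1 ratio (total parts = 16):
  black-hulled: 851 × 12/16 = 638.25
  gray-hulled: 851 × 3/16 = 159.5625
  white-hulled: 851 × 1/16 = 53.1875
χ² = Σ (O − E)² / E
  black-hulled: (633 − 638.25)² / 638.25 = 0.0432
  gray-hulled: (166 − 159.5625)² / 159.5625 = 0.2597
  white-hulled: (52 − 53.1875)² / 53.1875 = 0.0265
χ² = 0.0432 + 0.2597 + 0.0265 = 0.3294 ≈ 0.329

0.329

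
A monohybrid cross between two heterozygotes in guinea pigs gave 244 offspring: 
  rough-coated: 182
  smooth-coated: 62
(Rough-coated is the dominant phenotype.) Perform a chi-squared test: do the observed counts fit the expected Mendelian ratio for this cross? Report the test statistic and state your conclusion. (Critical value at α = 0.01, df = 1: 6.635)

For a monohybrid cross between heterozygotes with complete dominance, the expected phenotypic ratio is 3:1.
The 3:1 ratio has 4 parts, so with N = 244 the expected counts are:
  rough-coated: 244 × 3/4 = 183
  smooth-coated: 244 × 1/4 = 61
χ² = Σ (O − E)² / E
  rough-coated: (182 − 183)² / 183 = 0.0055
  smooth-coated: (62 − 61)² / 61 = 0.0164
χ² = 0.0055 + 0.0164 = 0.0219 ≈ 0.022
Degrees of freedom = 2 − 1 = 1; critical value at α = 0.01 is 6.635.
Since 0.022 < 6.635, we fail to reject the null hypothesis — the data are consistent with the 3:1 ratio.

0.022; consistent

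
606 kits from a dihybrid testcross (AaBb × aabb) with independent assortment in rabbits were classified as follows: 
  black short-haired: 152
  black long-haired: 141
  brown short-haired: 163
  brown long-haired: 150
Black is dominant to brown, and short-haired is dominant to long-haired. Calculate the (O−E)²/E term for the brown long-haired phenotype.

0.015

A dihybrid testcross with independent assortment gives a 1:1:1:1 ratio.
Expected counts for N = 606 under a 1:1:1:1 ratio (total parts = 4):
  black short-haired: 606 × 1/4 = 151.5
  black long-haired: 606 × 1/4 = 151.5
  brown short-haired: 606 × 1/4 = 151.5
  brown long-haired: 606 × 1/4 = 151.5
Contribution of brown long-haired: (150 − 151.5)² / 151.5 = 0.0149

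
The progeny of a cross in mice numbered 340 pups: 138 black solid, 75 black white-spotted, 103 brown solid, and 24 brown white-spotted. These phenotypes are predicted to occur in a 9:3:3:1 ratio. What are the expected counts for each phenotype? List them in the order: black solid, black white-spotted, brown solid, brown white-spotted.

Total ratio parts = 16. Expected numbers out of 340:
  black solid: 340 × 9/16 = 191.25
  black white-spotted: 340 × 3/16 = 63.75
  brown solid: 340 × 3/16 = 63.75
  brown white-spotted: 340 × 1/16 = 21.25

191.25, 63.75, 63.75, 21.25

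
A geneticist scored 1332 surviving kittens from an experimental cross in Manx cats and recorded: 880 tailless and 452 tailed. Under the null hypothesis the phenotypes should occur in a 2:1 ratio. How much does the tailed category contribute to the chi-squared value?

The 2:1 ratio has 3 parts, so with N = 1332 the expected counts are:
  tailless: 1332 × 2/3 = 888
  tailed: 1332 × 1/3 = 444
Contribution of tailed: (452 − 444)² / 444 = 0.1441

0.144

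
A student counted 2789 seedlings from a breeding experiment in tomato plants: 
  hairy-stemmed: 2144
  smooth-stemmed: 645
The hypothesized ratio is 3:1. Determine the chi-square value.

5.221

Under the 3:1 hypothesis (Σ ratio = 4, N = 2789):
  hairy-stemmed: 2789 × 3/4 = 2091.75
  smooth-stemmed: 2789 × 1/4 = 697.25
χ² = Σ (O − E)² / E
  hairy-stemmed: (2144 − 2091.75)² / 2091.75 = 1.3052
  smooth-stemmed: (645 − 697.25)² / 697.25 = 3.9155
χ² = 1.3052 + 3.9155 = 5.2207 ≈ 5.221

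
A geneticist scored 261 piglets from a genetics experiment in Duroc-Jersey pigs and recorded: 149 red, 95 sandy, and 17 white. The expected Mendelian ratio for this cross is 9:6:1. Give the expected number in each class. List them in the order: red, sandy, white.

146.8125, 97.875, 16.3125

Under the 9:6:1 hypothesis (Σ ratio = 16, N = 261):
  red: 261 × 9/16 = 146.8125
  sandy: 261 × 6/16 = 97.875
  white: 261 × 1/16 = 16.3125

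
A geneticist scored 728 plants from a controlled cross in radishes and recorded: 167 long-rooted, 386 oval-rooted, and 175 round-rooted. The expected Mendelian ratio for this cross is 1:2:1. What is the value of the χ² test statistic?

Under the 1:2:1 hypothesis (Σ ratio = 4, N = 728):
  long-rooted: 728 × 1/4 = 182
  oval-rooted: 728 × 2/4 = 364
  round-rooted: 728 × 1/4 = 182
χ² = Σ (O − E)² / E
  long-rooted: (167 − 182)² / 182 = 1.2363
  oval-rooted: (386 − 364)² / 364 = 1.3297
  round-rooted: (175 − 182)² / 182 = 0.2692
χ² = 1.2363 + 1.3297 + 0.2692 = 2.8352 ≈ 2.835

2.835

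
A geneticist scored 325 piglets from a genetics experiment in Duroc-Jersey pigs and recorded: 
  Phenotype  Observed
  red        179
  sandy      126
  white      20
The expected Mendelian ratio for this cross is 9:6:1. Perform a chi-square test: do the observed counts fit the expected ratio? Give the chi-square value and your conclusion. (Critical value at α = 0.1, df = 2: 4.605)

Total ratio parts = 16. Expected numbers out of 325:
  red: 325 × 9/16 = 182.8125
  sandy: 325 × 6/16 = 121.875
  white: 325 × 1/16 = 20.3125
χ² = Σ (O − E)² / E
  red: (179 − 182.8125)² / 182.8125 = 0.0795
  sandy: (126 − 121.875)² / 121.875 = 0.1396
  white: (20 − 20.3125)² / 20.3125 = 0.0048
χ² = 0.0795 + 0.1396 + 0.0048 = 0.2239 ≈ 0.224
Degrees of freedom = 3 − 1 = 2; critical value at α = 0.1 is 4.605.
Since 0.224 < 4.605, we fail to reject the null hypothesis — the data are consistent with the 9:6:1 ratio.

0.224; consistent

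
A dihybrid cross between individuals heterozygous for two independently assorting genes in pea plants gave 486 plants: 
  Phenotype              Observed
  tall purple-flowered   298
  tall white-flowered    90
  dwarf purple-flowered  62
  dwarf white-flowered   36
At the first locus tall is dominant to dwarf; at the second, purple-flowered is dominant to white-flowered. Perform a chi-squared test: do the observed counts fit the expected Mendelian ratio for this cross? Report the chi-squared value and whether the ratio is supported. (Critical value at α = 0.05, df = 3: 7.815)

A dihybrid F₂ with independent assortment and complete dominance at both loci gives a 9:3:3:1 phenotypic ratio.
Expected counts for N = 486 under a 9:3:3:1 ratio (total parts = 16):
  tall purple-flowered: 486 × 9/16 = 273.375
  tall white-flowered: 486 × 3/16 = 91.125
  dwarf purple-flowered: 486 × 3/16 = 91.125
  dwarf white-flowered: 486 × 1/16 = 30.375
χ² = Σ (O − E)² / E
  tall purple-flowered: (298 − 273.375)² / 273.375 = 2.2182
  tall white-flowered: (90 − 91.125)² / 91.125 = 0.0139
  dwarf purple-flowered: (62 − 91.125)² / 91.125 = 9.3088
  dwarf white-flowered: (36 − 30.375)² / 30.375 = 1.0417
χ² = 2.2182 + 0.0139 + 9.3088 + 1.0417 = 12.5826 ≈ 12.583
Degrees of freedom = 4 − 1 = 3; critical value at α = 0.05 is 7.815.
Since 12.583 > 7.815, we reject the null hypothesis — the data do not fit the 9:3:3:1 ratio.

12.583; not consistent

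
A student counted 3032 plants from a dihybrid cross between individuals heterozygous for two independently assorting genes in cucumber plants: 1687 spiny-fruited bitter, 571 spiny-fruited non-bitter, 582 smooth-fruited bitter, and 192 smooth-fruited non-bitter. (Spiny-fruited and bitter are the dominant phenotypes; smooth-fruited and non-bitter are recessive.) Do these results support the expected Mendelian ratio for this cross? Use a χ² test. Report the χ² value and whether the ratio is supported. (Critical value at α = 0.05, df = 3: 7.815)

A dihybrid F₂ with independent assortment and complete dominance at both loci gives a 9:3:3:1 phenotypic ratio.
Total ratio parts = 16. Expected numbers out of 3032:
  spiny-fruited bitter: 3032 × 9/16 = 1705.5
  spiny-fruited non-bitter: 3032 × 3/16 = 568.5
  smooth-fruited bitter: 3032 × 3/16 = 568.5
  smooth-fruited non-bitter: 3032 × 1/16 = 189.5
χ² = Σ (O − E)² / E
  spiny-fruited bitter: (1687 − 1705.5)² / 1705.5 = 0.2007
  spiny-fruited non-bitter: (571 − 568.5)² / 568.5 = 0.0110
  smooth-fruited bitter: (582 − 568.5)² / 568.5 = 0.3206
  smooth-fruited non-bitter: (192 − 189.5)² / 189.5 = 0.0330
χ² = 0.2007 + 0.0110 + 0.3206 + 0.0330 = 0.5653 ≈ 0.565
Degrees of freedom = 4 − 1 = 3; critical value at α = 0.05 is 7.815.
Since 0.565 < 7.815, we fail to reject the null hypothesis — the data are consistent with the 9:3:3:1 ratio.

0.565; consistent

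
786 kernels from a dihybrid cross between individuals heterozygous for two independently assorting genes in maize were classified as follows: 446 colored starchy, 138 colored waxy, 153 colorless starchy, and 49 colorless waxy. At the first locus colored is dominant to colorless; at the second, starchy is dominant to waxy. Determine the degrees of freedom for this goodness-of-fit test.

3

A dihybrid F₂ with independent assortment and complete dominance at both loci gives a 9:3:3:1 phenotypic ratio.
A goodness-of-fit test with 4 phenotype classes has df = 4 − 1 = 3.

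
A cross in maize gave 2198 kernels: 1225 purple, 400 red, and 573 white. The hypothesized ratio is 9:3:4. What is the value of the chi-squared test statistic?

Under the 9:3:4 hypothesis (Σ ratio = 16, N = 2198):
  purple: 2198 × 9/16 = 1236.375
  red: 2198 × 3/16 = 412.125
  white: 2198 × 4/16 = 549.5
χ² = Σ (O − E)² / E
  purple: (1225 − 1236.375)² / 1236.375 = 0.1047
  red: (400 − 412.125)² / 412.125 = 0.3567
  white: (573 − 549.5)² / 549.5 = 1.0050
χ² = 0.1047 + 0.3567 + 1.0050 = 1.4664 ≈ 1.466

1.466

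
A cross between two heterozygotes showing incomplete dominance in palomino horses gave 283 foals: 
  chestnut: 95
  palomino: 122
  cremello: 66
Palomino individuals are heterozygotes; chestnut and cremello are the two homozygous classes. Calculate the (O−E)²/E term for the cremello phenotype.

With incomplete dominance, a heterozygote × heterozygote cross gives a 1:2:1 phenotypic ratio.
Under the 1:2:1 hypothesis (Σ ratio = 4, N = 283):
  chestnut: 283 × 1/4 = 70.75
  palomino: 283 × 2/4 = 141.5
  cremello: 283 × 1/4 = 70.75
Contribution of cremello: (66 − 70.75)² / 70.75 = 0.3189

0.319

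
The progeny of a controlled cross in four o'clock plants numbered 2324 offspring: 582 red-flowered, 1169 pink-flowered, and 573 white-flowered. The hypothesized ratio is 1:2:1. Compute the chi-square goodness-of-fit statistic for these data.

0.154

The 1:2:1 ratio has 4 parts, so with N = 2324 the expected counts are:
  red-flowered: 2324 × 1/4 = 581
  pink-flowered: 2324 × 2/4 = 1162
  white-flowered: 2324 × 1/4 = 581
χ² = Σ (O − E)² / E
  red-flowered: (582 − 581)² / 581 = 0.0017
  pink-flowered: (1169 − 1162)² / 1162 = 0.0422
  white-flowered: (573 − 581)² / 581 = 0.1102
χ² = 0.0017 + 0.0422 + 0.1102 = 0.1541 ≈ 0.154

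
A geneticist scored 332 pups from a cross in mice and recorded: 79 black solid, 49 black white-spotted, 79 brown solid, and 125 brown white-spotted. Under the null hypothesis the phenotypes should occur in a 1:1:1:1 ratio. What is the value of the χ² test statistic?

The 1:1:1:1 ratio has 4 parts, so with N = 332 the expected counts are:
  black solid: 332 × 1/4 = 83
  black white-spotted: 332 × 1/4 = 83
  brown solid: 332 × 1/4 = 83
  brown white-spotted: 332 × 1/4 = 83
χ² = Σ (O − E)² / E
  black solid: (79 − 83)² / 83 = 0.1928
  black white-spotted: (49 − 83)² / 83 = 13.9277
  brown solid: (79 − 83)² / 83 = 0.1928
  brown white-spotted: (125 − 83)² / 83 = 21.2530
χ² = 0.1928 + 13.9277 + 0.1928 + 21.2530 = 35.5663 ≈ 35.566

35.566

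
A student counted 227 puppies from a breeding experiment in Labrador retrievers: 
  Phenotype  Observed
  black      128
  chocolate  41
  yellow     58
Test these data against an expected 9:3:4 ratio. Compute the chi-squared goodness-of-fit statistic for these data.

Total ratio parts = 16. Expected numbers out of 227:
  black: 227 × 9/16 = 127.6875
  chocolate: 227 × 3/16 = 42.5625
  yellow: 227 × 4/16 = 56.75
χ² = Σ (O − E)² / E
  black: (128 − 127.6875)² / 127.6875 = 0.0008
  chocolate: (41 − 42.5625)² / 42.5625 = 0.0574
  yellow: (58 − 56.75)² / 56.75 = 0.0275
χ² = 0.0008 + 0.0574 + 0.0275 = 0.0857 ≈ 0.086

0.086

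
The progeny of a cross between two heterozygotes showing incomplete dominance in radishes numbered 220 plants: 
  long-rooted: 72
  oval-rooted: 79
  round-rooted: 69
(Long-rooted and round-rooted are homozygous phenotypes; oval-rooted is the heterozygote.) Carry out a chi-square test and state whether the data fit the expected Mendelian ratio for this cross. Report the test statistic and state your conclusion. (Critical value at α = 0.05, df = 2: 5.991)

17.555; not consistent

With incomplete dominance, a heterozygote × heterozygote cross gives a 1:2:1 phenotypic ratio.
Under the 1:2:1 hypothesis (Σ ratio = 4, N = 220):
  long-rooted: 220 × 1/4 = 55
  oval-rooted: 220 × 2/4 = 110
  round-rooted: 220 × 1/4 = 55
χ² = Σ (O − E)² / E
  long-rooted: (72 − 55)² / 55 = 5.2545
  oval-rooted: (79 − 110)² / 110 = 8.7364
  round-rooted: (69 − 55)² / 55 = 3.5636
χ² = 5.2545 + 8.7364 + 3.5636 = 17.5545 ≈ 17.555
Degrees of freedom = 3 − 1 = 2; critical value at α = 0.05 is 5.991.
Since 17.555 > 5.991, we reject the null hypothesis — the data do not fit the 1:2:1 ratio.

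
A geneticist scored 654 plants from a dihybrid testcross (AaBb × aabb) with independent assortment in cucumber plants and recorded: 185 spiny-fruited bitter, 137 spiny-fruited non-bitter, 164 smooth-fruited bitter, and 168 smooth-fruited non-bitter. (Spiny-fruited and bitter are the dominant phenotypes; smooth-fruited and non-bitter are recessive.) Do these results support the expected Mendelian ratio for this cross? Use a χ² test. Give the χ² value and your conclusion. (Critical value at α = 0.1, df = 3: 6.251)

A dihybrid testcross with independent assortment gives a 1:1:1:1 ratio.
Under the 1:1:1:1 hypothesis (Σ ratio = 4, N = 654):
  spiny-fruited bitter: 654 × 1/4 = 163.5
  spiny-fruited non-bitter: 654 × 1/4 = 163.5
  smooth-fruited bitter: 654 × 1/4 = 163.5
  smooth-fruited non-bitter: 654 × 1/4 = 163.5
χ² = Σ (O − E)² / E
  spiny-fruited bitter: (185 − 163.5)² / 163.5 = 2.8272
  spiny-fruited non-bitter: (137 − 163.5)² / 163.5 = 4.2951
  smooth-fruited bitter: (164 − 163.5)² / 163.5 = 0.0015
  smooth-fruited non-bitter: (168 − 163.5)² / 163.5 = 0.1239
χ² = 2.8272 + 4.2951 + 0.0015 + 0.1239 = 7.2477 ≈ 7.248
Degrees of freedom = 4 − 1 = 3; critical value at α = 0.1 is 6.251.
Since 7.248 > 6.251, we reject the null hypothesis — the data do not fit the 1:1:1:1 ratio.

7.248; not consistent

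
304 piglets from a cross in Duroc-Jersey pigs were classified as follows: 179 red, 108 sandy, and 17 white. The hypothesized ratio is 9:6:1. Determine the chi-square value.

Under the 9:6:1 hypothesis (Σ ratio = 16, N = 304):
  red: 304 × 9/16 = 171
  sandy: 304 × 6/16 = 114
  white: 304 × 1/16 = 19
χ² = Σ (O − E)² / E
  red: (179 − 171)² / 171 = 0.3743
  sandy: (108 − 114)² / 114 = 0.3158
  white: (17 − 19)² / 19 = 0.2105
χ² = 0.3743 + 0.3158 + 0.2105 = 0.9006 ≈ 0.901

0.901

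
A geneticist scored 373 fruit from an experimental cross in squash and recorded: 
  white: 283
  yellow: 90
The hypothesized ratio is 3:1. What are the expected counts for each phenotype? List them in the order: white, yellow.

Expected counts for N = 373 under a 3:1 ratio (total parts = 4):
  white: 373 × 3/4 = 279.75
  yellow: 373 × 1/4 = 93.25

279.75, 93.25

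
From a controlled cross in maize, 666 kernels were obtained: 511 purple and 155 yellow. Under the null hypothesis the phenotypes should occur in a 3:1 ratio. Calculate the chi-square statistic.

1.059

Total ratio parts = 4. Expected numbers out of 666:
  purple: 666 × 3/4 = 499.5
  yellow: 666 × 1/4 = 166.5
χ² = Σ (O − E)² / E
  purple: (511 − 499.5)² / 499.5 = 0.2648
  yellow: (155 − 166.5)² / 166.5 = 0.7943
χ² = 0.2648 + 0.7943 = 1.0591 ≈ 1.059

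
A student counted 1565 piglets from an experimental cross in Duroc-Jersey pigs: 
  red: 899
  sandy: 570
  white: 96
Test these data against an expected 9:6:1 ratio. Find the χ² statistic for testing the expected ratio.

0.916

The 9:6:1 ratio has 16 parts, so with N = 1565 the expected counts are:
  red: 1565 × 9/16 = 880.3125
  sandy: 1565 × 6/16 = 586.875
  white: 1565 × 1/16 = 97.8125
χ² = Σ (O − E)² / E
  red: (899 − 880.3125)² / 880.3125 = 0.3967
  sandy: (570 − 586.875)² / 586.875 = 0.4852
  white: (96 − 97.8125)² / 97.8125 = 0.0336
χ² = 0.3967 + 0.4852 + 0.0336 = 0.9155 ≈ 0.916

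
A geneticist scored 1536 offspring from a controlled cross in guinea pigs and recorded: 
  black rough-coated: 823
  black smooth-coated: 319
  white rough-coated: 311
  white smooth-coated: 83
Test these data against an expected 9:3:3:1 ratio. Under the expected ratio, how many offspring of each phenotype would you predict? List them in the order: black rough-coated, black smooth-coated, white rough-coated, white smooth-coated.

864, 288, 288, 96

The 9:3:3:1 ratio has 16 parts, so with N = 1536 the expected counts are:
  black rough-coated: 1536 × 9/16 = 864
  black smooth-coated: 1536 × 3/16 = 288
  white rough-coated: 1536 × 3/16 = 288
  white smooth-coated: 1536 × 1/16 = 96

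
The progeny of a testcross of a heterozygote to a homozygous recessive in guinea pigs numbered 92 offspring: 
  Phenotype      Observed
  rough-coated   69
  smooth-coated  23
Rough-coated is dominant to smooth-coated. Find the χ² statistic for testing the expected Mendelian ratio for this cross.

23.000

A testcross of a heterozygote (Aa × aa) gives a 1:1 phenotypic ratio.
Total ratio parts = 2. Expected numbers out of 92:
  rough-coated: 92 × 1/2 = 46
  smooth-coated: 92 × 1/2 = 46
χ² = Σ (O − E)² / E
  rough-coated: (69 − 46)² / 46 = 11.5000
  smooth-coated: (23 − 46)² / 46 = 11.5000
χ² = 11.5000 + 11.5000 = 23.000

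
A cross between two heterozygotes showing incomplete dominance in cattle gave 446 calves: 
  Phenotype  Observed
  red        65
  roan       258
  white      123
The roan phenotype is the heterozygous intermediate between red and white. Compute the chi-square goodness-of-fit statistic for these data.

26.072

With incomplete dominance, a heterozygote × heterozygote cross gives a 1:2:1 phenotypic ratio.
Expected counts for N = 446 under a 1:2:1 ratio (total parts = 4):
  red: 446 × 1/4 = 111.5
  roan: 446 × 2/4 = 223
  white: 446 × 1/4 = 111.5
χ² = Σ (O − E)² / E
  red: (65 − 111.5)² / 111.5 = 19.3924
  roan: (258 − 223)² / 223 = 5.4933
  white: (123 − 111.5)² / 111.5 = 1.1861
χ² = 19.3924 + 5.4933 + 1.1861 = 26.0718 ≈ 26.072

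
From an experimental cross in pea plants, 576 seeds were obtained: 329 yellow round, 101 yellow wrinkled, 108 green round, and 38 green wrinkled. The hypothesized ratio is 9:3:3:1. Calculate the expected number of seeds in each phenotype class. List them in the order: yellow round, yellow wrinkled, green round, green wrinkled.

Expected counts for N = 576 under a 9:3:3:1 ratio (total parts = 16):
  yellow round: 576 × 9/16 = 324
  yellow wrinkled: 576 × 3/16 = 108
  green round: 576 × 3/16 = 108
  green wrinkled: 576 × 1/16 = 36

324, 108, 108, 36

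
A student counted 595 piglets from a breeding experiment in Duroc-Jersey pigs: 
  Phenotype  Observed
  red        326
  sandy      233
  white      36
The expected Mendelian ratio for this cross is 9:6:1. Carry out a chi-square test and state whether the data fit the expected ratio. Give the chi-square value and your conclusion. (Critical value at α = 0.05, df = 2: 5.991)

0.700; consistent

Expected counts for N = 595 under a 9:6:1 ratio (total parts = 16):
  red: 595 × 9/16 = 334.6875
  sandy: 595 × 6/16 = 223.125
  white: 595 × 1/16 = 37.1875
χ² = Σ (O − E)² / E
  red: (326 − 334.6875)² / 334.6875 = 0.2255
  sandy: (233 − 223.125)² / 223.125 = 0.4370
  white: (36 − 37.1875)² / 37.1875 = 0.0379
χ² = 0.2255 + 0.4370 + 0.0379 = 0.7004 ≈ 0.700
Degrees of freedom = 3 − 1 = 2; critical value at α = 0.05 is 5.991.
Since 0.700 < 5.991, we fail to reject the null hypothesis — the data are consistent with the 9:6:1 ratio.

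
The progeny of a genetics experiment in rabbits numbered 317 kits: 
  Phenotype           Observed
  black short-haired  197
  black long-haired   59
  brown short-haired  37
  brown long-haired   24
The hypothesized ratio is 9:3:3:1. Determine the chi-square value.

The 9:3:3:1 ratio has 16 parts, so with N = 317 the expected counts are:
  black short-haired: 317 × 9/16 = 178.3125
  black long-haired: 317 × 3/16 = 59.4375
  brown short-haired: 317 × 3/16 = 59.4375
  brown long-haired: 317 × 1/16 = 19.8125
χ² = Σ (O − E)² / E
  black short-haired: (197 − 178.3125)² / 178.3125 = 1.9585
  black long-haired: (59 − 59.4375)² / 59.4375 = 0.0032
  brown short-haired: (37 − 59.4375)² / 59.4375 = 8.4701
  brown long-haired: (24 − 19.8125)² / 19.8125 = 0.8851
χ² = 1.9585 + 0.0032 + 8.4701 + 0.8851 = 11.3169 ≈ 11.317

11.317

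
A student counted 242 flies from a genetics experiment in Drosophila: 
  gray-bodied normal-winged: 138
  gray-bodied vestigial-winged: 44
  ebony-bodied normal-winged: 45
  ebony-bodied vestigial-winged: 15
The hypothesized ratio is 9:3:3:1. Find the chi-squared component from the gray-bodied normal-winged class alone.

0.026

The 9:3:3:1 ratio has 16 parts, so with N = 242 the expected counts are:
  gray-bodied normal-winged: 242 × 9/16 = 136.125
  gray-bodied vestigial-winged: 242 × 3/16 = 45.375
  ebony-bodied normal-winged: 242 × 3/16 = 45.375
  ebony-bodied vestigial-winged: 242 × 1/16 = 15.125
Contribution of gray-bodied normal-winged: (138 − 136.125)² / 136.125 = 0.0258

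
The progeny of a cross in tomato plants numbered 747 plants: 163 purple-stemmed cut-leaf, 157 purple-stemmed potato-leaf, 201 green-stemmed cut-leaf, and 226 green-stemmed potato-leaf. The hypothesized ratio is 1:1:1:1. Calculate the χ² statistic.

17.096

Under the 1:1:1:1 hypothesis (Σ ratio = 4, N = 747):
  purple-stemmed cut-leaf: 747 × 1/4 = 186.75
  purple-stemmed potato-leaf: 747 × 1/4 = 186.75
  green-stemmed cut-leaf: 747 × 1/4 = 186.75
  green-stemmed potato-leaf: 747 × 1/4 = 186.75
χ² = Σ (O − E)² / E
  purple-stemmed cut-leaf: (163 − 186.75)² / 186.75 = 3.0204
  purple-stemmed potato-leaf: (157 − 186.75)² / 186.75 = 4.7393
  green-stemmed cut-leaf: (201 − 186.75)² / 186.75 = 1.0873
  green-stemmed potato-leaf: (226 − 186.75)² / 186.75 = 8.2493
χ² = 3.0204 + 4.7393 + 1.0873 + 8.2493 = 17.0963 ≈ 17.096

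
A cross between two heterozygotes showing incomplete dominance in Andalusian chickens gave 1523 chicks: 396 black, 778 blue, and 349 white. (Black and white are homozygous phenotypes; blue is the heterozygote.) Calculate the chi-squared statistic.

With incomplete dominance, a heterozygote × heterozygote cross gives a 1:2:1 phenotypic ratio.
The 1:2:1 ratio has 4 parts, so with N = 1523 the expected counts are:
  black: 1523 × 1/4 = 380.75
  blue: 1523 × 2/4 = 761.5
  white: 1523 × 1/4 = 380.75
χ² = Σ (O − E)² / E
  black: (396 − 380.75)² / 380.75 = 0.6108
  blue: (778 − 761.5)² / 761.5 = 0.3575
  white: (349 − 380.75)² / 380.75 = 2.6476
χ² = 0.6108 + 0.3575 + 2.6476 = 3.6159 ≈ 3.616

3.616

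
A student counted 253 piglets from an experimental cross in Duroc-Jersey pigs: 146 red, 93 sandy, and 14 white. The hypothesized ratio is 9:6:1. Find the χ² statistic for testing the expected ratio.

Under the 9:6:1 hypothesis (Σ ratio = 16, N = 253):
  red: 253 × 9/16 = 142.3125
  sandy: 253 × 6/16 = 94.875
  white: 253 × 1/16 = 15.8125
χ² = Σ (O − E)² / E
  red: (146 − 142.3125)² / 142.3125 = 0.0955
  sandy: (93 − 94.875)² / 94.875 = 0.0371
  white: (14 − 15.8125)² / 15.8125 = 0.2078
χ² = 0.0955 + 0.0371 + 0.2078 = 0.3404 ≈ 0.340

0.340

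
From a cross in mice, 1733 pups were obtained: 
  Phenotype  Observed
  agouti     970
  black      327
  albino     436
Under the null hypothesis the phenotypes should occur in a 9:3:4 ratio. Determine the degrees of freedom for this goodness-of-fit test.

A goodness-of-fit test with 3 phenotype classes has df = 3 − 1 = 2.

2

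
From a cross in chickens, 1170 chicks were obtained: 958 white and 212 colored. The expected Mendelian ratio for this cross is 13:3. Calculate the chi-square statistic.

The 13:3 ratio has 16 parts, so with N = 1170 the expected counts are:
  white: 1170 × 13/16 = 950.625
  colored: 1170 × 3/16 = 219.375
χ² = Σ (O − E)² / E
  white: (958 − 950.625)² / 950.625 = 0.0572
  colored: (212 − 219.375)² / 219.375 = 0.2479
χ² = 0.0572 + 0.2479 = 0.3051 ≈ 0.305

0.305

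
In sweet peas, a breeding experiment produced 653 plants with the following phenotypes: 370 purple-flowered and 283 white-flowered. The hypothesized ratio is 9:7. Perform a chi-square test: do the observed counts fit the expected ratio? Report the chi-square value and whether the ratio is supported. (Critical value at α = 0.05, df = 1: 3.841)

0.045; consistent

Total ratio parts = 16. Expected numbers out of 653:
  purple-flowered: 653 × 9/16 = 367.3125
  white-flowered: 653 × 7/16 = 285.6875
χ² = Σ (O − E)² / E
  purple-flowered: (370 − 367.3125)² / 367.3125 = 0.0197
  white-flowered: (283 − 285.6875)² / 285.6875 = 0.0253
χ² = 0.0197 + 0.0253 = 0.045
Degrees of freedom = 2 − 1 = 1; critical value at α = 0.05 is 3.841.
Since 0.045 < 3.841, we fail to reject the null hypothesis — the data are consistent with the 9:7 ratio.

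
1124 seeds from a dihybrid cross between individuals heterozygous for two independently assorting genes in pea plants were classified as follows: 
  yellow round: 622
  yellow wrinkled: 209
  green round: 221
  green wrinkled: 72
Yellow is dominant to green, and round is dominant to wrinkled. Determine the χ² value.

0.723

A dihybrid F₂ with independent assortment and complete dominance at both loci gives a 9:3:3:1 phenotypic ratio.
Expected counts for N = 1124 under a 9:3:3:1 ratio (total parts = 16):
  yellow round: 1124 × 9/16 = 632.25
  yellow wrinkled: 1124 × 3/16 = 210.75
  green round: 1124 × 3/16 = 210.75
  green wrinkled: 1124 × 1/16 = 70.25
χ² = Σ (O − E)² / E
  yellow round: (622 − 632.25)² / 632.25 = 0.1662
  yellow wrinkled: (209 − 210.75)² / 210.75 = 0.0145
  green round: (221 − 210.75)² / 210.75 = 0.4985
  green wrinkled: (72 − 70.25)² / 70.25 = 0.0436
χ² = 0.1662 + 0.0145 + 0.4985 + 0.0436 = 0.7228 ≈ 0.723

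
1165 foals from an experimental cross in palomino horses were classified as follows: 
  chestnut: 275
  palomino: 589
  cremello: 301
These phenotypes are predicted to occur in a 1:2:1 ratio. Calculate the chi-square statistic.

1.306

Expected counts for N = 1165 under a 1:2:1 ratio (total parts = 4):
  chestnut: 1165 × 1/4 = 291.25
  palomino: 1165 × 2/4 = 582.5
  cremello: 1165 × 1/4 = 291.25
χ² = Σ (O − E)² / E
  chestnut: (275 − 291.25)² / 291.25 = 0.9067
  palomino: (589 − 582.5)² / 582.5 = 0.0725
  cremello: (301 − 291.25)² / 291.25 = 0.3264
χ² = 0.9067 + 0.0725 + 0.3264 = 1.3056 ≈ 1.306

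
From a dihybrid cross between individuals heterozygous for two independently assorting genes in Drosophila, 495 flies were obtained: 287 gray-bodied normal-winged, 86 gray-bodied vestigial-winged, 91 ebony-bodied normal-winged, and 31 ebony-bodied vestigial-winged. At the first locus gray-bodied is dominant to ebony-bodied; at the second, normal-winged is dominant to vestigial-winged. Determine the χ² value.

0.799

A dihybrid F₂ with independent assortment and complete dominance at both loci gives a 9:3:3:1 phenotypic ratio.
Total ratio parts = 16. Expected numbers out of 495:
  gray-bodied normal-winged: 495 × 9/16 = 278.4375
  gray-bodied vestigial-winged: 495 × 3/16 = 92.8125
  ebony-bodied normal-winged: 495 × 3/16 = 92.8125
  ebony-bodied vestigial-winged: 495 × 1/16 = 30.9375
χ² = Σ (O − E)² / E
  gray-bodied normal-winged: (287 − 278.4375)² / 278.4375 = 0.2633
  gray-bodied vestigial-winged: (86 − 92.8125)² / 92.8125 = 0.5000
  ebony-bodied normal-winged: (91 − 92.8125)² / 92.8125 = 0.0354
  ebony-bodied vestigial-winged: (31 − 30.9375)² / 30.9375 = 0.0001
χ² = 0.2633 + 0.5000 + 0.0354 + 0.0001 = 0.7988 ≈ 0.799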